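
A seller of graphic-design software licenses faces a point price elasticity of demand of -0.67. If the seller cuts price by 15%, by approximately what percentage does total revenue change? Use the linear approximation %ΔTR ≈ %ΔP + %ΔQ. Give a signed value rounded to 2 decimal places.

%ΔQ ≈ Ed × %ΔP = (-0.67) × (-15%) = +10.0500%
%ΔTR ≈ %ΔP + %ΔQ = (-15%) + (+10.0500%) = -4.9500%

-4.95%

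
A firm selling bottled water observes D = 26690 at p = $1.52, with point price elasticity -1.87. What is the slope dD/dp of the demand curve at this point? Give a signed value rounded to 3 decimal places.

Ed = (dD/dp)·(p/D) ⇒ dD/dp = Ed·D/p = (-1.87)·26690/1.52 = -32835.72368…

-32835.724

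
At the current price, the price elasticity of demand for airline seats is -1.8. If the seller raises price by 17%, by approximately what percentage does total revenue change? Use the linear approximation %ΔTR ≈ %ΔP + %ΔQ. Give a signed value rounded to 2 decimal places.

%ΔQ ≈ Ed × %ΔP = (-1.8) × (+17%) = -30.6000%
%ΔTR ≈ %ΔP + %ΔQ = (+17%) + (-30.6000%) = -13.6000%

-13.60%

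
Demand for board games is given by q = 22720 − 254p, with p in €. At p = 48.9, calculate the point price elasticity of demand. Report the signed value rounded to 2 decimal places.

dq/dp = −254. At p = 48.9, q = 22720 − 254(48.9) = 10299.4.
Ed = (dq/dp)·(p/q) = −254 × (48.9/10299.4) = -1.2059…

-1.21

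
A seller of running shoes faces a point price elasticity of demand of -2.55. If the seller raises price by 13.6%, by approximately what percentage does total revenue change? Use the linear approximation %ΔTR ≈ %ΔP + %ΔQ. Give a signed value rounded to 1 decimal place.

-21.1%

%ΔQ ≈ Ed × %ΔP = (-2.55) × (+13.6%) = -34.6800%
%ΔTR ≈ %ΔP + %ΔQ = (+13.6%) + (-34.6800%) = -21.0800%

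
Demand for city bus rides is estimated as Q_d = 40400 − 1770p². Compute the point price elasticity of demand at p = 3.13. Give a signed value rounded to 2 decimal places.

dQ_d/dp = −2·1770·p = -11080.2. At p = 3.13, Q_d = 23059.487.
Ed = (dQ_d/dp)·(p/Q_d) = (-11080.2) × (3.13/23059.487) = -1.5039…

-1.50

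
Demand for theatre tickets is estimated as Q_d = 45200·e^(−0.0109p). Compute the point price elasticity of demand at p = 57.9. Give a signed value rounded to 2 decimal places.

dQ_d/dp = −0.0109·Q_d = -262.106. At p = 57.9, Q_d = 24046.4.
Ed = (dQ_d/dp)·(p/Q_d) = (-262.106) × (57.9/24046.4) = -0.6311…

-0.63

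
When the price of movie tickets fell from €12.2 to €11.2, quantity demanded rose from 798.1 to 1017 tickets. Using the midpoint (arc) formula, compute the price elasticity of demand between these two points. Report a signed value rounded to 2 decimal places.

-2.82

%ΔQ = (1017 − 798.1) / [(798.1 + 1017)/2] = 218.9/907.55 = 0.241198…
%ΔP = (11.2 − 12.2) / [(12.2 + 11.2)/2] = -1/11.7 = -0.085470…
Arc Ed = %ΔQ / %ΔP = (218.9/907.55) / (-1/11.7) = -2.8220…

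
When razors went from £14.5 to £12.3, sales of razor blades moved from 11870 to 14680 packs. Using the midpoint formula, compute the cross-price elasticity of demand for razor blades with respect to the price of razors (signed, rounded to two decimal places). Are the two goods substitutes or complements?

%ΔQ_{razor blades} = (14680 − 11870)/avg = 2810/13275 = 0.211676…
%ΔP_{razors} = (12.3 − 14.5)/avg = -2.2/13.4 = -0.164179…
E_cross = (2810/13275) / (-2.2/13.4) = -1.2892…
E_cross < 0 ⇒ the goods are complements.

-1.29; complements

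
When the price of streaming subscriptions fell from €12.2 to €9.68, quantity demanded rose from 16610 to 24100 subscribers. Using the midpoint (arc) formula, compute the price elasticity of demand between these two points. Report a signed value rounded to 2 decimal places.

%ΔQ = (24100 − 16610) / [(16610 + 24100)/2] = 7490/20355 = 0.367968…
%ΔP = (9.68 − 12.2) / [(12.2 + 9.68)/2] = -2.52/10.94 = -0.230347…
Arc Ed = %ΔQ / %ΔP = (7490/20355) / (-2.52/10.94) = -1.5974…

-1.60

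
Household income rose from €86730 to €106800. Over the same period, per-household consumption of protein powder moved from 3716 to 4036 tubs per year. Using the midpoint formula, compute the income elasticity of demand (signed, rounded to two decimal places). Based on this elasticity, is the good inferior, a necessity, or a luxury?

%ΔQ = (4036 − 3716)/[( 3716 + 4036)/2] = 320/3876 = 0.082559…
%ΔIncome = (106800 − 86730)/[( 86730 + 106800)/2] = 20070/96765 = 0.207409…
E_income = (320/3876) / (20070/96765) = 0.3980…
0 < E_income < 1 ⇒ normal good, necessity.

0.40; necessity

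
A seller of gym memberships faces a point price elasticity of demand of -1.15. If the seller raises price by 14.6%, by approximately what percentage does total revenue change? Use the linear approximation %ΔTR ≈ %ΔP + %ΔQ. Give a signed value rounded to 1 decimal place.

%ΔQ ≈ Ed × %ΔP = (-1.15) × (+14.6%) = -16.7900%
%ΔTR ≈ %ΔP + %ΔQ = (+14.6%) + (-16.7900%) = -2.1900%

-2.2%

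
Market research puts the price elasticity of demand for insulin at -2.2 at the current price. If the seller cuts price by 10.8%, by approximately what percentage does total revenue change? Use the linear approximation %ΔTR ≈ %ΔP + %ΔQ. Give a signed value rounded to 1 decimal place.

+13.0%

%ΔQ ≈ Ed × %ΔP = (-2.2) × (-10.8%) = +23.7600%
%ΔTR ≈ %ΔP + %ΔQ = (-10.8%) + (+23.7600%) = +12.9600%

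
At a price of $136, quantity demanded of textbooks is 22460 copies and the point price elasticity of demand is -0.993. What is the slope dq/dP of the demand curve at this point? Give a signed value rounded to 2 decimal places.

Ed = (dq/dP)·(P/q) ⇒ dq/dP = Ed·q/P = (-0.993)·22460/136 = -163.9910…

-163.99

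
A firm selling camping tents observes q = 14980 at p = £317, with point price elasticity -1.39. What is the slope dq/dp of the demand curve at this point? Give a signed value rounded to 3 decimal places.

Ed = (dq/dp)·(p/q) ⇒ dq/dp = Ed·q/p = (-1.39)·14980/317 = -65.68517…

-65.685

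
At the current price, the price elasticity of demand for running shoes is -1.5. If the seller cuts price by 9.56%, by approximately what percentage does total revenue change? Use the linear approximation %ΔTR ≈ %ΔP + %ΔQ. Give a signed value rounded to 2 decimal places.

%ΔQ ≈ Ed × %ΔP = (-1.5) × (-9.56%) = +14.3400%
%ΔTR ≈ %ΔP + %ΔQ = (-9.56%) + (+14.3400%) = +4.7800%

+4.78%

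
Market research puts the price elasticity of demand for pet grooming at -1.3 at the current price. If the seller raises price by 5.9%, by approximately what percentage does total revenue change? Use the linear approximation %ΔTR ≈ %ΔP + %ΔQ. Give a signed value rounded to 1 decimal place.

-1.8%

%ΔQ ≈ Ed × %ΔP = (-1.3) × (+5.9%) = -7.6700%
%ΔTR ≈ %ΔP + %ΔQ = (+5.9%) + (-7.6700%) = -1.7700%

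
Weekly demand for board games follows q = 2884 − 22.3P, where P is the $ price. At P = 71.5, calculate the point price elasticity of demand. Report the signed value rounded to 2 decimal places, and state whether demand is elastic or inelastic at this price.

-1.24; elastic

dq/dP = −22.3. At P = 71.5, q = 2884 − 22.3(71.5) = 1289.55.
Ed = (dq/dP)·(P/q) = −22.3 × (71.5/1289.55) = -1.2364…
|Ed| = 1.24 > 1, so demand is elastic.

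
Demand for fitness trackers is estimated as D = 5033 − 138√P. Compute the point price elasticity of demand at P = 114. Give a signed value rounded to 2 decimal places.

-0.21

dD/dP = −138/(2√P) = -6.46244. At P = 114, D = 3559.56.
Ed = (dD/dP)·(P/D) = (-6.46244) × (114/3559.56) = -0.2069…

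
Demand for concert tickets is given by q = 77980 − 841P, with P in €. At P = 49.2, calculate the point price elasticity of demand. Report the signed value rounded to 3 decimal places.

dq/dP = −841. At P = 49.2, q = 77980 − 841(49.2) = 36602.8.
Ed = (dq/dP)·(P/q) = −841 × (49.2/36602.8) = -1.13043…

-1.130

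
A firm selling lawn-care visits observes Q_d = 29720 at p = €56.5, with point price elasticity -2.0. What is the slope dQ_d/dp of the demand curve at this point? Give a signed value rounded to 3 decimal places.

-1052.035

Ed = (dQ_d/dp)·(p/Q_d) ⇒ dQ_d/dp = Ed·Q_d/p = (-2.0)·29720/56.5 = -1052.03539…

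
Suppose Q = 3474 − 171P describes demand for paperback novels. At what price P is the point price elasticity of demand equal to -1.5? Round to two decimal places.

12.19

Ed = −171P/(3474 − 171P). Set this equal to -1.5:
171P = 1.5·(3474 − 171P) ⇒ 171P(1 + 1.5) = 1.5·3474
P = 1.5·3474 / (171·2.5) = 12.1894…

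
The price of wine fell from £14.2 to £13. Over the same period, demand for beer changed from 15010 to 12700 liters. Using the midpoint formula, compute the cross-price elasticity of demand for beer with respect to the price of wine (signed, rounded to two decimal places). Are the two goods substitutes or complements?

%ΔQ_{beer} = (12700 − 15010)/avg = -2310/13855 = -0.166726…
%ΔP_{wine} = (13 − 14.2)/avg = -1.2/13.6 = -0.088235…
E_cross = (-2310/13855) / (-1.2/13.6) = 1.8895…
E_cross > 0 ⇒ the goods are substitutes.

1.89; substitutes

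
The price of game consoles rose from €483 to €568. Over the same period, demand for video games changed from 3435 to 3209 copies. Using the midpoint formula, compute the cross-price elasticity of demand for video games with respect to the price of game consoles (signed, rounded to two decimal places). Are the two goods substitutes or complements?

-0.42; complements

%ΔQ_{video games} = (3209 − 3435)/avg = -226/3322 = -0.068031…
%ΔP_{game consoles} = (568 − 483)/avg = 85/525.5 = 0.161750…
E_cross = (-226/3322) / (85/525.5) = -0.4205…
E_cross < 0 ⇒ the goods are complements.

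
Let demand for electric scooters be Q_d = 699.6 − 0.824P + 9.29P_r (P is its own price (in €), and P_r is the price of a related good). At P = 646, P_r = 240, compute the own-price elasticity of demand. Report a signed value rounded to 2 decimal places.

At the given values, Q_d = 699.6 − 0.824(646) + 9.29(240) = 2396.896.
∂Q_d/∂P = −0.824.
E = (-0.824) × (646/2396.896) = -0.2220…

-0.22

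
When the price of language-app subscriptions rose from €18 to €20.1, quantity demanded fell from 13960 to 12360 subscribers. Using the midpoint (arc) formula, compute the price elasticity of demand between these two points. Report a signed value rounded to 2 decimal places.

%ΔQ = (12360 − 13960) / [(13960 + 12360)/2] = -1600/13160 = -0.121580…
%ΔP = (20.1 − 18) / [(18 + 20.1)/2] = 2.1/19.05 = 0.110236…
Arc Ed = %ΔQ / %ΔP = (-1600/13160) / (2.1/19.05) = -1.1029…

-1.10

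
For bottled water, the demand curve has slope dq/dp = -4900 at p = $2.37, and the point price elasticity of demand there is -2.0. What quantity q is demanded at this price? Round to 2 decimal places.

Ed = (dq/dp)·(p/q) ⇒ q = (dq/dp)·p/Ed = (-4900)·2.37/(-2.0) = 5806.5

5806.50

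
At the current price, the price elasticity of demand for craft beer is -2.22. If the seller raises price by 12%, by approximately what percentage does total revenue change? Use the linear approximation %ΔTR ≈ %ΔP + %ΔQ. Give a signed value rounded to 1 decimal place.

-14.6%

%ΔQ ≈ Ed × %ΔP = (-2.22) × (+12%) = -26.6400%
%ΔTR ≈ %ΔP + %ΔQ = (+12%) + (-26.6400%) = -14.6400%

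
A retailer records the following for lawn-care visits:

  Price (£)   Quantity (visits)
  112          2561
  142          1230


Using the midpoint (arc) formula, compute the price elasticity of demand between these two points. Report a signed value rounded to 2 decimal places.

%ΔQ = (1230 − 2561) / [(2561 + 1230)/2] = -1331/1895.5 = -0.702189…
%ΔP = (142 − 112) / [(112 + 142)/2] = 30/127 = 0.236220…
Arc Ed = %ΔQ / %ΔP = (-1331/1895.5) / (30/127) = -2.9726…

-2.97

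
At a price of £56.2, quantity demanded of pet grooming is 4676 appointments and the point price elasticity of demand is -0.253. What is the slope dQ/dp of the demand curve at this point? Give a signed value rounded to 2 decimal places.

-21.05

Ed = (dQ/dp)·(p/Q) ⇒ dQ/dp = Ed·Q/p = (-0.253)·4676/56.2 = -21.0503…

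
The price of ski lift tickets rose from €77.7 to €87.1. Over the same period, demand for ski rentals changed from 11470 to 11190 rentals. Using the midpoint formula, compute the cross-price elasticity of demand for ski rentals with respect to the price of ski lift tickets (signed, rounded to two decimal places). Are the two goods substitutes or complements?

-0.22; complements

%ΔQ_{ski rentals} = (11190 − 11470)/avg = -280/11330 = -0.024713…
%ΔP_{ski lift tickets} = (87.1 − 77.7)/avg = 9.4/82.4 = 0.114077…
E_cross = (-280/11330) / (9.4/82.4) = -0.2166…
E_cross < 0 ⇒ the goods are complements.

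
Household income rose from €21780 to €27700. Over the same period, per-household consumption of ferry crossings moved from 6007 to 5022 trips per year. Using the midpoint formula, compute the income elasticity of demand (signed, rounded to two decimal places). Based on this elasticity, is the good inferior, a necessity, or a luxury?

-0.75; inferior

%ΔQ = (5022 − 6007)/[( 6007 + 5022)/2] = -985/5514.5 = -0.178620…
%ΔIncome = (27700 − 21780)/[( 21780 + 27700)/2] = 5920/24740 = 0.239288…
E_income = (-985/5514.5) / (5920/24740) = -0.7464…
E_income < 0 ⇒ inferior good.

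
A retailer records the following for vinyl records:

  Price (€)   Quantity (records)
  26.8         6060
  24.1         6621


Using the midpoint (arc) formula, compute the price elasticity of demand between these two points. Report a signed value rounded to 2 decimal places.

-0.83

%ΔQ = (6621 − 6060) / [(6060 + 6621)/2] = 561/6340.5 = 0.088478…
%ΔP = (24.1 − 26.8) / [(26.8 + 24.1)/2] = -2.7/25.45 = -0.106090…
Arc Ed = %ΔQ / %ΔP = (561/6340.5) / (-2.7/25.45) = -0.8339…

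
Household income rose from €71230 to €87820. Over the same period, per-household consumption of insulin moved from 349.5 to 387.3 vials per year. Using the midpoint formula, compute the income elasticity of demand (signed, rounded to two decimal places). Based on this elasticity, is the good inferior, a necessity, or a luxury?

0.49; necessity

%ΔQ = (387.3 − 349.5)/[( 349.5 + 387.3)/2] = 37.8/368.4 = 0.102605…
%ΔIncome = (87820 − 71230)/[( 71230 + 87820)/2] = 16590/79525 = 0.208613…
E_income = (37.8/368.4) / (16590/79525) = 0.4918…
0 < E_income < 1 ⇒ normal good, necessity.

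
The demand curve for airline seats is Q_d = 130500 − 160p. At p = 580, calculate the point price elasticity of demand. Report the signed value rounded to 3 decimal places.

dQ_d/dp = −160. At p = 580, Q_d = 130500 − 160(580) = 37700.
Ed = (dQ_d/dp)·(p/Q_d) = −160 × (580/37700) = -2.46153…

-2.462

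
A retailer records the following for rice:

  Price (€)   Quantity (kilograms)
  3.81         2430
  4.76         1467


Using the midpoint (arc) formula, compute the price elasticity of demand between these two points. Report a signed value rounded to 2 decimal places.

%ΔQ = (1467 − 2430) / [(2430 + 1467)/2] = -963/1948.5 = -0.494226…
%ΔP = (4.76 − 3.81) / [(3.81 + 4.76)/2] = 0.95/4.285 = 0.221703…
Arc Ed = %ΔQ / %ΔP = (-963/1948.5) / (0.95/4.285) = -2.2292…

-2.23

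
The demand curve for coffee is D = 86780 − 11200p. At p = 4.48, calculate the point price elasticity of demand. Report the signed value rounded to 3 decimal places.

-1.371

dD/dp = −11200. At p = 4.48, D = 86780 − 11200(4.48) = 36604.
Ed = (dD/dp)·(p/D) = −11200 × (4.48/36604) = -1.37077…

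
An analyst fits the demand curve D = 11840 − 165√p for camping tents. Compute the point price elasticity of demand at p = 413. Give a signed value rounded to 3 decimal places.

dD/dp = −165/(2√p) = -4.05956. At p = 413, D = 8486.8.
Ed = (dD/dp)·(p/D) = (-4.05956) × (413/8486.8) = -0.19755…

-0.198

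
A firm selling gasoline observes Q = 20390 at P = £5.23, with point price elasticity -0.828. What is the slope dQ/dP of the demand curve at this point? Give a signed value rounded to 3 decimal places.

-3228.092

Ed = (dQ/dP)·(P/Q) ⇒ dQ/dP = Ed·Q/P = (-0.828)·20390/5.23 = -3228.09177…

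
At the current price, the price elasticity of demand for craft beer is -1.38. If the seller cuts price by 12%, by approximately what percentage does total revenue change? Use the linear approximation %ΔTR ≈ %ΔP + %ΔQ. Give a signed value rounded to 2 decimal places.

+4.56%

%ΔQ ≈ Ed × %ΔP = (-1.38) × (-12%) = +16.5600%
%ΔTR ≈ %ΔP + %ΔQ = (-12%) + (+16.5600%) = +4.5600%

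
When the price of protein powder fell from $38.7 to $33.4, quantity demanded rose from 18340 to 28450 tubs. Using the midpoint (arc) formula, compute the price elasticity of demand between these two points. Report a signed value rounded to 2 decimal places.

%ΔQ = (28450 − 18340) / [(18340 + 28450)/2] = 10110/23395 = 0.432143…
%ΔP = (33.4 − 38.7) / [(38.7 + 33.4)/2] = -5.3/36.05 = -0.147018…
Arc Ed = %ΔQ / %ΔP = (10110/23395) / (-5.3/36.05) = -2.9393…

-2.94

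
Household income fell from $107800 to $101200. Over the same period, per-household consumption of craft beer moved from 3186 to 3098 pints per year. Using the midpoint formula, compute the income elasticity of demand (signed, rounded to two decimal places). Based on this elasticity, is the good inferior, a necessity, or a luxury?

%ΔQ = (3098 − 3186)/[( 3186 + 3098)/2] = -88/3142 = -0.028007…
%ΔIncome = (101200 − 107800)/[( 107800 + 101200)/2] = -6600/104500 = -0.063157…
E_income = (-88/3142) / (-6600/104500) = 0.4434…
0 < E_income < 1 ⇒ normal good, necessity.

0.44; necessity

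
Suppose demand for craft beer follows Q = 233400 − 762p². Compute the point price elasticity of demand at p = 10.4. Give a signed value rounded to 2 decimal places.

dQ/dp = −2·762·p = -15849.6. At p = 10.4, Q = 150982.08.
Ed = (dQ/dp)·(p/Q) = (-15849.6) × (10.4/150982.08) = -1.0917…

-1.09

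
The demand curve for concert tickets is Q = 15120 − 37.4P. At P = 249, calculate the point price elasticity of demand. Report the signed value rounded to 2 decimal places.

dQ/dP = −37.4. At P = 249, Q = 15120 − 37.4(249) = 5807.4.
Ed = (dQ/dP)·(P/Q) = −37.4 × (249/5807.4) = -1.6035…

-1.60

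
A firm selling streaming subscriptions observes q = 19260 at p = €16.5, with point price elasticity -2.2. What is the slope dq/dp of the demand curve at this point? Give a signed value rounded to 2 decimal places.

-2568.00

Ed = (dq/dp)·(p/q) ⇒ dq/dp = Ed·q/p = (-2.2)·19260/16.5 = -2568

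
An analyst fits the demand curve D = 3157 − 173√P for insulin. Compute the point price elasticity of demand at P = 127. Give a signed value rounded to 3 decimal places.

dD/dP = −173/(2√P) = -7.67563. At P = 127, D = 1207.39.
Ed = (dD/dP)·(P/D) = (-7.67563) × (127/1207.39) = -0.80736…

-0.807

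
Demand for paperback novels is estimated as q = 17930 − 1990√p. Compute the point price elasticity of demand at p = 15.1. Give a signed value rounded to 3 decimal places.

-0.379

dq/dp = −1990/(2√p) = -256.056. At p = 15.1, q = 10197.1.
Ed = (dq/dp)·(p/q) = (-256.056) × (15.1/10197.1) = -0.37917…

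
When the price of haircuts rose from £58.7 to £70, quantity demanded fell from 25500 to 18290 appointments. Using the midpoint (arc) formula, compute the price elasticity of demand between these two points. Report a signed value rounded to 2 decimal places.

-1.88

%ΔQ = (18290 − 25500) / [(25500 + 18290)/2] = -7210/21895 = -0.329298…
%ΔP = (70 − 58.7) / [(58.7 + 70)/2] = 11.3/64.35 = 0.175602…
Arc Ed = %ΔQ / %ΔP = (-7210/21895) / (11.3/64.35) = -1.8752…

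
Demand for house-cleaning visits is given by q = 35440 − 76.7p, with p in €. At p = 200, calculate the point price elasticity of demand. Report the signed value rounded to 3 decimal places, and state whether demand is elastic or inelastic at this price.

-0.763; inelastic

dq/dp = −76.7. At p = 200, q = 35440 − 76.7(200) = 20100.
Ed = (dq/dp)·(p/q) = −76.7 × (200/20100) = -0.76318…
|Ed| = 0.763 < 1, so demand is inelastic.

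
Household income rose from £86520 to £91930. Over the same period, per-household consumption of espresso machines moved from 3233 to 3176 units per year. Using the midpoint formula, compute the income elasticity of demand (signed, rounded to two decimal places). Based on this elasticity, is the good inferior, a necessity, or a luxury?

-0.29; inferior

%ΔQ = (3176 − 3233)/[( 3233 + 3176)/2] = -57/3204.5 = -0.017787…
%ΔIncome = (91930 − 86520)/[( 86520 + 91930)/2] = 5410/89225 = 0.060633…
E_income = (-57/3204.5) / (5410/89225) = -0.2933…
E_income < 0 ⇒ inferior good.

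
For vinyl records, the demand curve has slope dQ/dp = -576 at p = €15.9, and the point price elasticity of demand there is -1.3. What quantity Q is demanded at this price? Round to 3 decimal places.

7044.923

Ed = (dQ/dp)·(p/Q) ⇒ Q = (dQ/dp)·p/Ed = (-576)·15.9/(-1.3) = 7044.92307…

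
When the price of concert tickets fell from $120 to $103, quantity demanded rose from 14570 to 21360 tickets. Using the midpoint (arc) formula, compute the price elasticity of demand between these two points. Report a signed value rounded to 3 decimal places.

-2.479

%ΔQ = (21360 − 14570) / [(14570 + 21360)/2] = 6790/17965 = 0.377957…
%ΔP = (103 − 120) / [(120 + 103)/2] = -17/111.5 = -0.152466…
Arc Ed = %ΔQ / %ΔP = (6790/17965) / (-17/111.5) = -2.47895…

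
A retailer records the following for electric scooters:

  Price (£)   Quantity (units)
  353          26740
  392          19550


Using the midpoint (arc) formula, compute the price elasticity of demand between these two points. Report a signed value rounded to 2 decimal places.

-2.97

%ΔQ = (19550 − 26740) / [(26740 + 19550)/2] = -7190/23145 = -0.310650…
%ΔP = (392 − 353) / [(353 + 392)/2] = 39/372.5 = 0.104697…
Arc Ed = %ΔQ / %ΔP = (-7190/23145) / (39/372.5) = -2.9671…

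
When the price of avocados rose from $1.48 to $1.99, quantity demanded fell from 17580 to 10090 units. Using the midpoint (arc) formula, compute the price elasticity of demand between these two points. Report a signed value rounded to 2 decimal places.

-1.84

%ΔQ = (10090 − 17580) / [(17580 + 10090)/2] = -7490/13835 = -0.541380…
%ΔP = (1.99 − 1.48) / [(1.48 + 1.99)/2] = 0.51/1.735 = 0.293948…
Arc Ed = %ΔQ / %ΔP = (-7490/13835) / (0.51/1.735) = -1.8417…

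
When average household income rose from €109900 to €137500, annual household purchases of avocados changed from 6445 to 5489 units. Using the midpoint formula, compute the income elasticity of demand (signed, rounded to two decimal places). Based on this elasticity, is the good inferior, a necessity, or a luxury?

-0.72; inferior

%ΔQ = (5489 − 6445)/[( 6445 + 5489)/2] = -956/5967 = -0.160214…
%ΔIncome = (137500 − 109900)/[( 109900 + 137500)/2] = 27600/123700 = 0.223120…
E_income = (-956/5967) / (27600/123700) = -0.7180…
E_income < 0 ⇒ inferior good.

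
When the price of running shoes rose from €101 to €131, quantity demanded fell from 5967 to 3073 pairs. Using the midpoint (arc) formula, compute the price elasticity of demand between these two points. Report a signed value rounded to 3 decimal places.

%ΔQ = (3073 − 5967) / [(5967 + 3073)/2] = -2894/4520 = -0.640265…
%ΔP = (131 − 101) / [(101 + 131)/2] = 30/116 = 0.258620…
Arc Ed = %ΔQ / %ΔP = (-2894/4520) / (30/116) = -2.47569…

-2.476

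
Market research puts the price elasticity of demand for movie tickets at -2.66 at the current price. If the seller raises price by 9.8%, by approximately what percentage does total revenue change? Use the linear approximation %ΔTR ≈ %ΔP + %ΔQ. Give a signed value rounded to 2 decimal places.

%ΔQ ≈ Ed × %ΔP = (-2.66) × (+9.8%) = -26.0680%
%ΔTR ≈ %ΔP + %ΔQ = (+9.8%) + (-26.0680%) = -16.2680%

-16.27%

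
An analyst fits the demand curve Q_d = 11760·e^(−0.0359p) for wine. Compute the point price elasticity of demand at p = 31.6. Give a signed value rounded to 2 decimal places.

dQ_d/dp = −0.0359·Q_d = -135.775. At p = 31.6, Q_d = 3782.04.
Ed = (dQ_d/dp)·(p/Q_d) = (-135.775) × (31.6/3782.04) = -1.1344…

-1.13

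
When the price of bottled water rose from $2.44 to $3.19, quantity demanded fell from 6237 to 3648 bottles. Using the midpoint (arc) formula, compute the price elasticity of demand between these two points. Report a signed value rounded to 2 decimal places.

%ΔQ = (3648 − 6237) / [(6237 + 3648)/2] = -2589/4942.5 = -0.523823…
%ΔP = (3.19 − 2.44) / [(2.44 + 3.19)/2] = 0.75/2.815 = 0.266429…
Arc Ed = %ΔQ / %ΔP = (-2589/4942.5) / (0.75/2.815) = -1.9660…

-1.97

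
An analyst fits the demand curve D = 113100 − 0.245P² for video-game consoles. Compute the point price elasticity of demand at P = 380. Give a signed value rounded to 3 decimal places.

dD/dP = −2·0.245·P = -186.2. At P = 380, D = 77722.
Ed = (dD/dP)·(P/D) = (-186.2) × (380/77722) = -0.91037…

-0.910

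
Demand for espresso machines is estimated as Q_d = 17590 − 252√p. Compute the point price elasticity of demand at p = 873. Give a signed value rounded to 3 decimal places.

-0.367

dQ_d/dp = −252/(2√p) = -4.26445. At p = 873, Q_d = 10144.3.
Ed = (dQ_d/dp)·(p/Q_d) = (-4.26445) × (873/10144.3) = -0.36699…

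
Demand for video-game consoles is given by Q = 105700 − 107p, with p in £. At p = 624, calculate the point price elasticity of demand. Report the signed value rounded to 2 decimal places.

-1.71

dQ/dp = −107. At p = 624, Q = 105700 − 107(624) = 38932.
Ed = (dQ/dp)·(p/Q) = −107 × (624/38932) = -1.7149…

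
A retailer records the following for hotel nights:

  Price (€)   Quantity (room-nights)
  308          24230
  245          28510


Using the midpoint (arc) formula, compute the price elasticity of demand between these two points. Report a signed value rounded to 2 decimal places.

%ΔQ = (28510 − 24230) / [(24230 + 28510)/2] = 4280/26370 = 0.162305…
%ΔP = (245 − 308) / [(308 + 245)/2] = -63/276.5 = -0.227848…
Arc Ed = %ΔQ / %ΔP = (4280/26370) / (-63/276.5) = -0.7123…

-0.71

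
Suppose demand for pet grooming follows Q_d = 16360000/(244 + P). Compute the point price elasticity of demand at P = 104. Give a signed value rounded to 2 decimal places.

-0.30

dQ_d/dP = −16360000/(244 + P)² = -135.091. At P = 104, Q_d = 47011.5.
Ed = (dQ_d/dP)·(P/Q_d) = (-135.091) × (104/47011.5) = -0.2988…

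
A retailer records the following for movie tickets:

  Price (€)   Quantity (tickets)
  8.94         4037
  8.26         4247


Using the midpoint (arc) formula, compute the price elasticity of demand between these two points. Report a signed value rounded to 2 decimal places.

-0.64

%ΔQ = (4247 − 4037) / [(4037 + 4247)/2] = 210/4142 = 0.050700…
%ΔP = (8.26 − 8.94) / [(8.94 + 8.26)/2] = -0.68/8.6 = -0.079069…
Arc Ed = %ΔQ / %ΔP = (210/4142) / (-0.68/8.6) = -0.6412…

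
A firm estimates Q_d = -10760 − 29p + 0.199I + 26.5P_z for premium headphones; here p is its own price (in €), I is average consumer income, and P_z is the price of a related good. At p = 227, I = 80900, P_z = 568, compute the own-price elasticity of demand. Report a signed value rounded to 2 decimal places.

-0.48

At the given values, Q_d = -10760 − 29(227) + 0.199(80900) + 26.5(568) = 13808.1.
∂Q_d/∂p = −29.
E = (-29) × (227/13808.1) = -0.4767…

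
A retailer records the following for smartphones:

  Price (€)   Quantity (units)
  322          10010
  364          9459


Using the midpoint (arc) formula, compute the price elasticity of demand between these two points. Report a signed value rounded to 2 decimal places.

-0.46

%ΔQ = (9459 − 10010) / [(10010 + 9459)/2] = -551/9734.5 = -0.056602…
%ΔP = (364 − 322) / [(322 + 364)/2] = 42/343 = 0.122448…
Arc Ed = %ΔQ / %ΔP = (-551/9734.5) / (42/343) = -0.4622…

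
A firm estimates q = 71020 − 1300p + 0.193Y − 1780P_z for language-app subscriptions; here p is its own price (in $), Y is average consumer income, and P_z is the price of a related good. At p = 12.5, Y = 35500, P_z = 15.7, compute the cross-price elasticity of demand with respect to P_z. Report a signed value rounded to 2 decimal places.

At the given values, q = 71020 − 1300(12.5) + 0.193(35500) − 1780(15.7) = 33675.5.
∂q/∂P_z = -1780.
E = (-1780) × (15.7/33675.5) = -0.8298…

-0.83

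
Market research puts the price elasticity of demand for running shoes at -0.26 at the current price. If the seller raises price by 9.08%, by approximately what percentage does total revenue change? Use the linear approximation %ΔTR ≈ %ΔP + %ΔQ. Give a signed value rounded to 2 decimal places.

%ΔQ ≈ Ed × %ΔP = (-0.26) × (+9.08%) = -2.3608%
%ΔTR ≈ %ΔP + %ΔQ = (+9.08%) + (-2.3608%) = +6.7192%

+6.72%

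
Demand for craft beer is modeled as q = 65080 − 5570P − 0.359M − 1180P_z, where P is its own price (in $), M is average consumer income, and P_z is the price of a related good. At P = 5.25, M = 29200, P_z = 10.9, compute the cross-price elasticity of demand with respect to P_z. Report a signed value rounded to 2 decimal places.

At the given values, q = 65080 − 5570(5.25) − 0.359(29200) − 1180(10.9) = 12492.7.
∂q/∂P_z = -1180.
E = (-1180) × (10.9/12492.7) = -1.0295…

-1.03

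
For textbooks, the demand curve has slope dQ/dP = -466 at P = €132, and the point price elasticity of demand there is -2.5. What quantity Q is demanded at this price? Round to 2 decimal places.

Ed = (dQ/dP)·(P/Q) ⇒ Q = (dQ/dP)·P/Ed = (-466)·132/(-2.5) = 24604.8

24604.80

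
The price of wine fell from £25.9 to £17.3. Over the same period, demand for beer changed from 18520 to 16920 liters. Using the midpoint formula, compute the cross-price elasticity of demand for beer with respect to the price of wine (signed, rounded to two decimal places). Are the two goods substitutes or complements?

%ΔQ_{beer} = (16920 − 18520)/avg = -1600/17720 = -0.090293…
%ΔP_{wine} = (17.3 − 25.9)/avg = -8.6/21.6 = -0.398148…
E_cross = (-1600/17720) / (-8.6/21.6) = 0.2267…
E_cross > 0 ⇒ the goods are substitutes.

0.23; substitutes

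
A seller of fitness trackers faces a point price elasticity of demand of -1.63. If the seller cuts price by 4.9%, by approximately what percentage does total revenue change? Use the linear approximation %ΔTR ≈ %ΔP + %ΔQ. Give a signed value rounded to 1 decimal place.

%ΔQ ≈ Ed × %ΔP = (-1.63) × (-4.9%) = +7.9870%
%ΔTR ≈ %ΔP + %ΔQ = (-4.9%) + (+7.9870%) = +3.0870%

+3.1%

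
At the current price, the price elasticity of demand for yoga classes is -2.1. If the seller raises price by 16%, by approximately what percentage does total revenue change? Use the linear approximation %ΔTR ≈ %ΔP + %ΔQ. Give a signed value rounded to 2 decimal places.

-17.60%

%ΔQ ≈ Ed × %ΔP = (-2.1) × (+16%) = -33.6000%
%ΔTR ≈ %ΔP + %ΔQ = (+16%) + (-33.6000%) = -17.6000%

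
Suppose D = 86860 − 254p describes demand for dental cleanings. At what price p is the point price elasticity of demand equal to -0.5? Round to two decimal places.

113.99

Ed = −254p/(86860 − 254p). Set this equal to -0.5:
254p = 0.5·(86860 − 254p) ⇒ 254p(1 + 0.5) = 0.5·86860
p = 0.5·86860 / (254·1.5) = 113.9895…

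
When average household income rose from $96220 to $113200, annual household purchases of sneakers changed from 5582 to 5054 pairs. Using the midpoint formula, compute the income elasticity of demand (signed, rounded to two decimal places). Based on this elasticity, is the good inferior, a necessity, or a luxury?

-0.61; inferior

%ΔQ = (5054 − 5582)/[( 5582 + 5054)/2] = -528/5318 = -0.099285…
%ΔIncome = (113200 − 96220)/[( 96220 + 113200)/2] = 16980/104710 = 0.162162…
E_income = (-528/5318) / (16980/104710) = -0.6122…
E_income < 0 ⇒ inferior good.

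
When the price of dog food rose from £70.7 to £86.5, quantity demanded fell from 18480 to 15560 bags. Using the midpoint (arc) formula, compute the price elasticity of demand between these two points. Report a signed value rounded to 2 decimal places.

-0.85

%ΔQ = (15560 − 18480) / [(18480 + 15560)/2] = -2920/17020 = -0.171562…
%ΔP = (86.5 − 70.7) / [(70.7 + 86.5)/2] = 15.8/78.6 = 0.201017…
Arc Ed = %ΔQ / %ΔP = (-2920/17020) / (15.8/78.6) = -0.8534…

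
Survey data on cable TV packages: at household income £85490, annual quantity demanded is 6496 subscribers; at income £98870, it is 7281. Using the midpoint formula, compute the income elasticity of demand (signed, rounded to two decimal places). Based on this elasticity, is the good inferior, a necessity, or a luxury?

0.79; necessity

%ΔQ = (7281 − 6496)/[( 6496 + 7281)/2] = 785/6888.5 = 0.113958…
%ΔIncome = (98870 − 85490)/[( 85490 + 98870)/2] = 13380/92180 = 0.145150…
E_income = (785/6888.5) / (13380/92180) = 0.7851…
0 < E_income < 1 ⇒ normal good, necessity.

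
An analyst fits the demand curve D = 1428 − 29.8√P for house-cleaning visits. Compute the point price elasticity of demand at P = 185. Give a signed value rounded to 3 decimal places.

-0.198

dD/dP = −29.8/(2√P) = -1.09547. At P = 185, D = 1022.68.
Ed = (dD/dP)·(P/D) = (-1.09547) × (185/1022.68) = -0.19816…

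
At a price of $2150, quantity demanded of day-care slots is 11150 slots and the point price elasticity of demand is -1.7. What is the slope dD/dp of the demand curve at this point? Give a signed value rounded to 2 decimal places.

-8.82

Ed = (dD/dp)·(p/D) ⇒ dD/dp = Ed·D/p = (-1.7)·11150/2150 = -8.8162…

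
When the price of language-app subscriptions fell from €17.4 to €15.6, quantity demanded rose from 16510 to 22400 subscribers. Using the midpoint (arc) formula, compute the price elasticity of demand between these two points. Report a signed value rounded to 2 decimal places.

-2.78

%ΔQ = (22400 − 16510) / [(16510 + 22400)/2] = 5890/19455 = 0.302749…
%ΔP = (15.6 − 17.4) / [(17.4 + 15.6)/2] = -1.8/16.5 = -0.109090…
Arc Ed = %ΔQ / %ΔP = (5890/19455) / (-1.8/16.5) = -2.7752…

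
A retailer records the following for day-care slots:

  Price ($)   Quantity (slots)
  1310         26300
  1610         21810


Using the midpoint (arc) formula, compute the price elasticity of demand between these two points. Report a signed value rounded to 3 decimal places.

-0.908

%ΔQ = (21810 − 26300) / [(26300 + 21810)/2] = -4490/24055 = -0.186655…
%ΔP = (1610 − 1310) / [(1310 + 1610)/2] = 300/1460 = 0.205479…
Arc Ed = %ΔQ / %ΔP = (-4490/24055) / (300/1460) = -0.90839…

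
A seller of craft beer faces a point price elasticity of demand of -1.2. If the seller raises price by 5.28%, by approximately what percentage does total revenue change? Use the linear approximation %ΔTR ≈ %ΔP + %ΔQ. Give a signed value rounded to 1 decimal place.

%ΔQ ≈ Ed × %ΔP = (-1.2) × (+5.28%) = -6.3360%
%ΔTR ≈ %ΔP + %ΔQ = (+5.28%) + (-6.3360%) = -1.0560%

-1.1%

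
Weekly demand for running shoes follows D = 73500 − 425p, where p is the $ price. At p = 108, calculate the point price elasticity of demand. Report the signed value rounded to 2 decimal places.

dD/dp = −425. At p = 108, D = 73500 − 425(108) = 27600.
Ed = (dD/dp)·(p/D) = −425 × (108/27600) = -1.6630…

-1.66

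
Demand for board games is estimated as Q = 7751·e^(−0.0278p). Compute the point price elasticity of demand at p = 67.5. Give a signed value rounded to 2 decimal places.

dQ/dp = −0.0278·Q = -32.9951. At p = 67.5, Q = 1186.87.
Ed = (dQ/dp)·(p/Q) = (-32.9951) × (67.5/1186.87) = -1.8765

-1.88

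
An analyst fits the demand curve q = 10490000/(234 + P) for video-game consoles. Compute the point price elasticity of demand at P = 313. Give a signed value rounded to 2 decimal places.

dq/dP = −10490000/(234 + P)² = -35.0591. At P = 313, q = 19177.3.
Ed = (dq/dP)·(P/q) = (-35.0591) × (313/19177.3) = -0.5722…

-0.57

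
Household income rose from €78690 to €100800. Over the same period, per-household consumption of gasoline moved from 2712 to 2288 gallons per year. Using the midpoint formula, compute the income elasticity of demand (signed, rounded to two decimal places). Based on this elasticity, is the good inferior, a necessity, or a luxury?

%ΔQ = (2288 − 2712)/[( 2712 + 2288)/2] = -424/2500 = -0.1696
%ΔIncome = (100800 − 78690)/[( 78690 + 100800)/2] = 22110/89745 = 0.246364…
E_income = (-424/2500) / (22110/89745) = -0.6884…
E_income < 0 ⇒ inferior good.

-0.69; inferior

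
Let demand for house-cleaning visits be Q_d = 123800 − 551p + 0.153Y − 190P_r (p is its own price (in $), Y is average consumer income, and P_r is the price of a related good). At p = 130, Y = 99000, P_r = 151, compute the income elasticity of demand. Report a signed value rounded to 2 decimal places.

0.39

At the given values, Q_d = 123800 − 551(130) + 0.153(99000) − 190(151) = 38627.
∂Q_d/∂Y = 0.153.
E = (0.153) × (99000/38627) = 0.3921…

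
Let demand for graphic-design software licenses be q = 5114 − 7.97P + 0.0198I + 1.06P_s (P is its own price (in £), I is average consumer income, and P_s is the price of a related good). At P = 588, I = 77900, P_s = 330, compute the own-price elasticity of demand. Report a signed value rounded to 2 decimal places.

-2.02

At the given values, q = 5114 − 7.97(588) + 0.0198(77900) + 1.06(330) = 2319.86.
∂q/∂P = −7.97.
E = (-7.97) × (588/2319.86) = -2.0201…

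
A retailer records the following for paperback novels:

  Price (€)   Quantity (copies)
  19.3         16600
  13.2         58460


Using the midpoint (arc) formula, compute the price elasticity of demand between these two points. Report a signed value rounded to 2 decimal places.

-2.97

%ΔQ = (58460 − 16600) / [(16600 + 58460)/2] = 41860/37530 = 1.115374…
%ΔP = (13.2 − 19.3) / [(19.3 + 13.2)/2] = -6.1/16.25 = -0.375384…
Arc Ed = %ΔQ / %ΔP = (41860/37530) / (-6.1/16.25) = -2.9712…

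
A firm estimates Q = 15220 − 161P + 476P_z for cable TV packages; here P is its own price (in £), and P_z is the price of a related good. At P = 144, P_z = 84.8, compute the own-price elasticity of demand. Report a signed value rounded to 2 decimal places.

At the given values, Q = 15220 − 161(144) + 476(84.8) = 32400.8.
∂Q/∂P = −161.
E = (-161) × (144/32400.8) = -0.7155…

-0.72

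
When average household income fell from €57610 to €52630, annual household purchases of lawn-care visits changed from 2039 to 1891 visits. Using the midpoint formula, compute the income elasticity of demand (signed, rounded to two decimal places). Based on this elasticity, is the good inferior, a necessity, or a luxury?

0.83; necessity

%ΔQ = (1891 − 2039)/[( 2039 + 1891)/2] = -148/1965 = -0.075318…
%ΔIncome = (52630 − 57610)/[( 57610 + 52630)/2] = -4980/55120 = -0.090348…
E_income = (-148/1965) / (-4980/55120) = 0.8336…
0 < E_income < 1 ⇒ normal good, necessity.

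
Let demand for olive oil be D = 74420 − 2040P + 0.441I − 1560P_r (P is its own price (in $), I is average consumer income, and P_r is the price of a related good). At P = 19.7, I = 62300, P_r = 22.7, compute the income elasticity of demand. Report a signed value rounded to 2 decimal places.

At the given values, D = 74420 − 2040(19.7) + 0.441(62300) − 1560(22.7) = 26294.3.
∂D/∂I = 0.441.
E = (0.441) × (62300/26294.3) = 1.0448…

1.04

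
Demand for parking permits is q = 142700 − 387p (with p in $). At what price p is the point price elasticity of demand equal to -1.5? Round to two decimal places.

221.24

Ed = −387p/(142700 − 387p). Set this equal to -1.5:
387p = 1.5·(142700 − 387p) ⇒ 387p(1 + 1.5) = 1.5·142700
p = 1.5·142700 / (387·2.5) = 221.2403…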